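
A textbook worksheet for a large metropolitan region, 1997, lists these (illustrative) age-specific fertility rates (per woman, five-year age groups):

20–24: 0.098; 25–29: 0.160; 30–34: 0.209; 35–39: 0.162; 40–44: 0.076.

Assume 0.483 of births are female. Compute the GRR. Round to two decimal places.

1.70

Proportion female at birth = 0.483.
Sum of ASFRs = 0.098 + 0.160 + 0.209 + 0.162 + 0.076 = 0.705
TFR = 5 × 0.705 = 3.525
GRR = 0.483 × 3.525 = 1.70258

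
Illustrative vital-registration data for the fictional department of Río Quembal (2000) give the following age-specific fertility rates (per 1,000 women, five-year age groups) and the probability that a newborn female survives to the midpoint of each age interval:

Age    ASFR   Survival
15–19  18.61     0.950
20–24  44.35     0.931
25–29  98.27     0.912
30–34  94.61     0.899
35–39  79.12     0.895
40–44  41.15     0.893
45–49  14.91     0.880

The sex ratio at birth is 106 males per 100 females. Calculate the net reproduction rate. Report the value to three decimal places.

Proportion female at birth = 100 / (100 + 106) = 0.48544.
Survival-weighted fertility by age (5·fₓ·Sₓ):
  15–19: 5 × 18.61/1000 × 0.950 = 0.08840
  20–24: 5 × 44.35/1000 × 0.931 = 0.20645
  25–29: 5 × 98.27/1000 × 0.912 = 0.44811
  30–34: 5 × 94.61/1000 × 0.899 = 0.42527
  35–39: 5 × 79.12/1000 × 0.895 = 0.35406
  40–44: 5 × 41.15/1000 × 0.893 = 0.18373
  45–49: 5 × 14.91/1000 × 0.880 = 0.06560
Sum = 1.77162
NRR = 0.48544 × 1.77162 = 0.86002

0.860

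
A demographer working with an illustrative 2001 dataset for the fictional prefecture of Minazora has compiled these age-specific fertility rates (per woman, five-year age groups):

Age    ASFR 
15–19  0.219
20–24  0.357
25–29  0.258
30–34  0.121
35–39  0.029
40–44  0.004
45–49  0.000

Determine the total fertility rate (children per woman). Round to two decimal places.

4.94

Sum of ASFRs = 0.219 + 0.357 + 0.258 + 0.121 + 0.029 + 0.004 + 0.000 = 0.988
TFR = 5 × 0.988 = 4.94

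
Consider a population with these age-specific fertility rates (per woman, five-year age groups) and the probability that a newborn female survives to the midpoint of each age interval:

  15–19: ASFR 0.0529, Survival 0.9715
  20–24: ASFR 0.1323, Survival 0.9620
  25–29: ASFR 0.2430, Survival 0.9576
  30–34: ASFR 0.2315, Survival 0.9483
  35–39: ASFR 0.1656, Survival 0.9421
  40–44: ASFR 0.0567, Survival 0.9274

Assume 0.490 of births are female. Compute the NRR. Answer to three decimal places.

2.057

Proportion female at birth = 0.490.
Per-age-group product (5 × ASFR × survival probability):
  15–19: 5 × 0.0529 × 0.9715 = 0.25696
  20–24: 5 × 0.1323 × 0.9620 = 0.63636
  25–29: 5 × 0.2430 × 0.9576 = 1.16348
  30–34: 5 × 0.2315 × 0.9483 = 1.09766
  35–39: 5 × 0.1656 × 0.9421 = 0.78006
  40–44: 5 × 0.0567 × 0.9274 = 0.26292
Sum = 4.19744
NRR = 0.490 × 4.19744 = 2.05675
NRR > 1, so each generation more than replaces itself.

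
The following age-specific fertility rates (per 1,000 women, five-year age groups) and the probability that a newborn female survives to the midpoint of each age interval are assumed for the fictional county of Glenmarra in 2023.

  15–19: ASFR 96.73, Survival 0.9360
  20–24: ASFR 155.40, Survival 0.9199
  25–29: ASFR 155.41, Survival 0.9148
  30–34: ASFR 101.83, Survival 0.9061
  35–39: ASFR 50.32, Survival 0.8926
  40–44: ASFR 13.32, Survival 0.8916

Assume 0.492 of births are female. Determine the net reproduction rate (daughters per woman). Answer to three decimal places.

Proportion female at birth = 0.492.
Survival-weighted fertility by age (5·fₓ·Sₓ):
  15–19: 5 × 96.73/1000 × 0.9360 = 0.45270
  20–24: 5 × 155.40/1000 × 0.9199 = 0.71476
  25–29: 5 × 155.41/1000 × 0.9148 = 0.71085
  30–34: 5 × 101.83/1000 × 0.9061 = 0.46134
  35–39: 5 × 50.32/1000 × 0.8926 = 0.22458
  40–44: 5 × 13.32/1000 × 0.8916 = 0.05938
Sum = 2.62361
NRR = 0.492 × 2.62361 = 1.29082
NRR > 1, so each generation more than replaces itself.

1.291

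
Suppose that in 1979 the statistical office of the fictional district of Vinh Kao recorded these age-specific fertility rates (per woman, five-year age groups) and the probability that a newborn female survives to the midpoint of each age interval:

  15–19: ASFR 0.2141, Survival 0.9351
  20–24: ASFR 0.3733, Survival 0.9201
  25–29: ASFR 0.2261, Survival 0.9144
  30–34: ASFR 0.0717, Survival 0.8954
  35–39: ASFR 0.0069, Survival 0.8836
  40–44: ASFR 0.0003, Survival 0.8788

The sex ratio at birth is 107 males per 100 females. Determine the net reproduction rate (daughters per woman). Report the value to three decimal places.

1.983

Proportion female at birth = 100 / (100 + 107) = 0.48309.
Survival-weighted fertility by age (5·fₓ·Sₓ):
  15–19: 5 × 0.2141 × 0.9351 = 1.00102
  20–24: 5 × 0.3733 × 0.9201 = 1.71737
  25–29: 5 × 0.2261 × 0.9144 = 1.03373
  30–34: 5 × 0.0717 × 0.8954 = 0.32100
  35–39: 5 × 0.0069 × 0.8836 = 0.03048
  40–44: 5 × 0.0003 × 0.8788 = 0.00132
Sum = 4.10492
NRR = 0.48309 × 4.10492 = 1.98305
An NRR exceeding 1 indicates intrinsic growth under these rates.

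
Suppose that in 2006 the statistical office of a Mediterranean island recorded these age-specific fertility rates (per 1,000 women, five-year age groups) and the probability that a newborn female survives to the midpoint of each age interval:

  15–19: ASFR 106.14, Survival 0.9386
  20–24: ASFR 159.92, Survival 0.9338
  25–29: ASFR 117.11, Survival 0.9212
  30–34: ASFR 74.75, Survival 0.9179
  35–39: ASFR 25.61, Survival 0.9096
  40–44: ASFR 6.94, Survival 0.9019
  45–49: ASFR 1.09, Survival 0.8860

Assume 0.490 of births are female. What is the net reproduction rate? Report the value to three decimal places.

Proportion female at birth = 0.490.
Each age group contributes 5 × ASFR × survival:
  15–19: 5 × 106.14/1000 × 0.9386 = 0.49812
  20–24: 5 × 159.92/1000 × 0.9338 = 0.74667
  25–29: 5 × 117.11/1000 × 0.9212 = 0.53941
  30–34: 5 × 74.75/1000 × 0.9179 = 0.34307
  35–39: 5 × 25.61/1000 × 0.9096 = 0.11647
  40–44: 5 × 6.94/1000 × 0.9019 = 0.03130
  45–49: 5 × 1.09/1000 × 0.8860 = 0.00483
Sum = 2.27987
NRR = 0.490 × 2.27987 = 1.11714

1.117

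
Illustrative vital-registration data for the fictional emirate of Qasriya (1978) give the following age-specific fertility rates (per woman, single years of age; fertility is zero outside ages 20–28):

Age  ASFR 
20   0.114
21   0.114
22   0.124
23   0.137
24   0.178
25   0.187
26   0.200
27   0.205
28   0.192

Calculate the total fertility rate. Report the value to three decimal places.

Sum of ASFRs = 0.114 + 0.114 + 0.124 + 0.137 + 0.178 + 0.187 + 0.200 + 0.205 + 0.192 = 1.451
TFR = 1.451

1.451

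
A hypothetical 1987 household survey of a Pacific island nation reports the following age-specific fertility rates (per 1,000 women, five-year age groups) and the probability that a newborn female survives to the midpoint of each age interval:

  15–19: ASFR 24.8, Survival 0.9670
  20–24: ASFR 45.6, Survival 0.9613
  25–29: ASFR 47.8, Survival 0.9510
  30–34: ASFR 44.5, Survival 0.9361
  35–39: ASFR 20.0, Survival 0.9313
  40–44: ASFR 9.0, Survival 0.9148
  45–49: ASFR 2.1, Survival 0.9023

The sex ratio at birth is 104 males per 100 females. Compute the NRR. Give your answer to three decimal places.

0.450

Proportion female at birth = 100 / (100 + 104) = 0.49020.
Each age group contributes 5 × ASFR × survival:
  15–19: 5 × 24.8/1000 × 0.9670 = 0.11991
  20–24: 5 × 45.6/1000 × 0.9613 = 0.21918
  25–29: 5 × 47.8/1000 × 0.9510 = 0.22729
  30–34: 5 × 44.5/1000 × 0.9361 = 0.20828
  35–39: 5 × 20.0/1000 × 0.9313 = 0.09313
  40–44: 5 × 9.0/1000 × 0.9148 = 0.04117
  45–49: 5 × 2.1/1000 × 0.9023 = 0.00947
Sum = 0.91843
NRR = 0.49020 × 0.91843 = 0.45021
With NRR below 1 the population is below replacement fertility.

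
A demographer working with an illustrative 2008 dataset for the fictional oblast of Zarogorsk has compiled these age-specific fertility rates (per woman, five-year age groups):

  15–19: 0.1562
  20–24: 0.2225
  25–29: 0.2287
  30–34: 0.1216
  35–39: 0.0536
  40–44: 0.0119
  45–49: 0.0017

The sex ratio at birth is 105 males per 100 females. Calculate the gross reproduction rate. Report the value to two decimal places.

1.94

Proportion female at birth = 100 / (100 + 105) = 0.48780.
Sum of ASFRs = 0.1562 + 0.2225 + 0.2287 + 0.1216 + 0.0536 + 0.0119 + 0.0017 = 0.7962
TFR = 5 × 0.7962 = 3.981
GRR = 0.48780 × 3.981 = 1.94193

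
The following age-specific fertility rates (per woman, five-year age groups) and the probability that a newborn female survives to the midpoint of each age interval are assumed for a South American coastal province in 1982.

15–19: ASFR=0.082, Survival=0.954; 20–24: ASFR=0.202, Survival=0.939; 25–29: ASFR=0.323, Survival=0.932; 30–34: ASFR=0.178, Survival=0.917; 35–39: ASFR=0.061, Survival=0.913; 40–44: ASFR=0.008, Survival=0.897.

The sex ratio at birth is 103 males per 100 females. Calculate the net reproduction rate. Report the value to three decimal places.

1.958

Proportion female at birth = 100 / (100 + 103) = 0.49261.
Per-age-group product (5 × ASFR × survival probability):
  15–19: 5 × 0.082 × 0.954 = 0.39114
  20–24: 5 × 0.202 × 0.939 = 0.94839
  25–29: 5 × 0.323 × 0.932 = 1.50518
  30–34: 5 × 0.178 × 0.917 = 0.81613
  35–39: 5 × 0.061 × 0.913 = 0.27847
  40–44: 5 × 0.008 × 0.897 = 0.03588
Sum = 3.97519
NRR = 0.49261 × 3.97519 = 1.95822
NRR > 1, so each generation more than replaces itself.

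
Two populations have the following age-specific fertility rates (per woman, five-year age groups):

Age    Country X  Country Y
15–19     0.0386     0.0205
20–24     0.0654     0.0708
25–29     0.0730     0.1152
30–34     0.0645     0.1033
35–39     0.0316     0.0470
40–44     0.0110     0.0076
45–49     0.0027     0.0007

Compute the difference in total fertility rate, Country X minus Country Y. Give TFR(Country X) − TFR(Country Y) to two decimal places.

-0.39

Country X:
  Sum of ASFRs = 0.0386 + 0.0654 + 0.0730 + 0.0645 + 0.0316 + 0.0110 + 0.0027 = 0.2868
  TFR = 5 × 0.2868 = 1.434
Country Y:
  Sum of ASFRs = 0.0205 + 0.0708 + 0.1152 + 0.1033 + 0.0470 + 0.0076 + 0.0007 = 0.3651
  TFR = 5 × 0.3651 = 1.8255
Difference = 1.434 − 1.8255 = -0.3915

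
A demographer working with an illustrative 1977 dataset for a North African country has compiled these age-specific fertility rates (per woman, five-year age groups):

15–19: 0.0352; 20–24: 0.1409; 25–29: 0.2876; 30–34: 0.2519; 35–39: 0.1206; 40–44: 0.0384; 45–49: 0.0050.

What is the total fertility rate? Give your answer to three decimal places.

4.398

Sum of ASFRs = 0.0352 + 0.1409 + 0.2876 + 0.2519 + 0.1206 + 0.0384 + 0.0050 = 0.8796
TFR = 5 × 0.8796 = 4.398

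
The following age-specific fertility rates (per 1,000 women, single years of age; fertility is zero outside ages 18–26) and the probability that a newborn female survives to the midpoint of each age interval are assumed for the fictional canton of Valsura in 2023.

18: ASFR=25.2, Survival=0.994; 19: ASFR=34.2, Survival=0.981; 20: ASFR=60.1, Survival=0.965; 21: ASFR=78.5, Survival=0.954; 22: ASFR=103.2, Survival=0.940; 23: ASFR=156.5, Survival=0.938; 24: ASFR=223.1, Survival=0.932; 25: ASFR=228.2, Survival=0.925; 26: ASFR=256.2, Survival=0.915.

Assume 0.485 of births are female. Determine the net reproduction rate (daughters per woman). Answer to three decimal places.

Proportion female at birth = 0.485.
Per-age-group product (1 × ASFR × survival probability):
  18: 1 × 25.2/1000 × 0.994 = 0.02505
  19: 1 × 34.2/1000 × 0.981 = 0.03355
  20: 1 × 60.1/1000 × 0.965 = 0.05800
  21: 1 × 78.5/1000 × 0.954 = 0.07489
  22: 1 × 103.2/1000 × 0.940 = 0.09701
  23: 1 × 156.5/1000 × 0.938 = 0.14680
  24: 1 × 223.1/1000 × 0.932 = 0.20793
  25: 1 × 228.2/1000 × 0.925 = 0.21109
  26: 1 × 256.2/1000 × 0.915 = 0.23442
Sum = 1.08874
NRR = 0.485 × 1.08874 = 0.52804
An NRR under 1 implies long-run decline under these rates.

0.528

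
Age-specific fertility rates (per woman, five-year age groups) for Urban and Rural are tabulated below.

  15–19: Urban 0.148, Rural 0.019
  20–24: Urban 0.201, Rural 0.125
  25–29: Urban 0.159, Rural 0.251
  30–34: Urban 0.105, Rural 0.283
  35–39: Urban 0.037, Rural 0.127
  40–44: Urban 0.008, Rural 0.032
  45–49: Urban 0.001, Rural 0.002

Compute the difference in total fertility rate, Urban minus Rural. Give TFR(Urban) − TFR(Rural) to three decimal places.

Urban:
  Sum of ASFRs = 0.148 + 0.201 + 0.159 + 0.105 + 0.037 + 0.008 + 0.001 = 0.659
  TFR = 5 × 0.659 = 3.295
Rural:
  Sum of ASFRs = 0.019 + 0.125 + 0.251 + 0.283 + 0.127 + 0.032 + 0.002 = 0.839
  TFR = 5 × 0.839 = 4.195
Difference = 3.295 − 4.195 = -0.9

-0.900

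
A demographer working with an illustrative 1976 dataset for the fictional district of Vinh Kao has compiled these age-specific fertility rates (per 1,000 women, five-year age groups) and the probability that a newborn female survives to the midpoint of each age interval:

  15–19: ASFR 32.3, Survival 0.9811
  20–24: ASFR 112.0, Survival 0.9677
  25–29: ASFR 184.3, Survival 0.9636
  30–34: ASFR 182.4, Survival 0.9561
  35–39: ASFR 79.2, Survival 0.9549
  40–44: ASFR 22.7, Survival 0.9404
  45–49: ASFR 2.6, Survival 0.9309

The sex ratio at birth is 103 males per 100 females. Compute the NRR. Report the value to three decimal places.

1.457

Proportion female at birth = 100 / (100 + 103) = 0.49261.
Weighting each age-specific rate by interval width and survival:
  15–19: 5 × 32.3/1000 × 0.9811 = 0.15845
  20–24: 5 × 112.0/1000 × 0.9677 = 0.54191
  25–29: 5 × 184.3/1000 × 0.9636 = 0.88796
  30–34: 5 × 182.4/1000 × 0.9561 = 0.87196
  35–39: 5 × 79.2/1000 × 0.9549 = 0.37814
  40–44: 5 × 22.7/1000 × 0.9404 = 0.10674
  45–49: 5 × 2.6/1000 × 0.9309 = 0.01210
Sum = 2.95726
NRR = 0.49261 × 2.95726 = 1.45678
An NRR exceeding 1 indicates intrinsic growth under these rates.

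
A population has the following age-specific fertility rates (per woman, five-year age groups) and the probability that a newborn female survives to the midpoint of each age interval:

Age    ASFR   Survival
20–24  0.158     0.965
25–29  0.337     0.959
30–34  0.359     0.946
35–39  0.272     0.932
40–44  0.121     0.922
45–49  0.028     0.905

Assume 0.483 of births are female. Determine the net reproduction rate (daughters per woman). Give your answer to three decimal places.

2.912

Proportion female at birth = 0.483.
Each age group contributes 5 × ASFR × survival:
  20–24: 5 × 0.158 × 0.965 = 0.76235
  25–29: 5 × 0.337 × 0.959 = 1.61592
  30–34: 5 × 0.359 × 0.946 = 1.69807
  35–39: 5 × 0.272 × 0.932 = 1.26752
  40–44: 5 × 0.121 × 0.922 = 0.55781
  45–49: 5 × 0.028 × 0.905 = 0.12670
Sum = 6.02837
NRR = 0.483 × 6.02837 = 2.91170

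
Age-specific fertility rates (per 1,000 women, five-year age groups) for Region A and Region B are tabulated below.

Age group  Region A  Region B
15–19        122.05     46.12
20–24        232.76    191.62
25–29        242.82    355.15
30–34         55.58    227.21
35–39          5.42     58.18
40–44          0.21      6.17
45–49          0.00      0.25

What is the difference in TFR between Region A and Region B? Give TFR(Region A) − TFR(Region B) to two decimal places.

-1.13

Region A:
  Sum of ASFRs = 122.05 + 232.76 + 242.82 + 55.58 + 5.42 + 0.21 + 0.00 = 658.84
  TFR = 5 × 658.84 / 1000 = 3.2942
Region B:
  Sum of ASFRs = 46.12 + 191.62 + 355.15 + 227.21 + 58.18 + 6.17 + 0.25 = 884.70
  TFR = 5 × 884.70 / 1000 = 4.4235
Difference = 3.2942 − 4.4235 = -1.1293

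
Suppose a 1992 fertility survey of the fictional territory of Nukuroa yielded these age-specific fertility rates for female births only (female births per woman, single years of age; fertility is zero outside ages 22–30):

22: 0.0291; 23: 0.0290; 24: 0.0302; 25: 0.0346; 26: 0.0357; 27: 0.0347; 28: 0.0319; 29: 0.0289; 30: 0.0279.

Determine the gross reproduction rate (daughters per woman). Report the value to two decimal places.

0.28

Sum of female ASFRs = 0.0291 + 0.0290 + 0.0302 + 0.0346 + 0.0357 + 0.0347 + 0.0319 + 0.0289 + 0.0279 = 0.2820
GRR = 0.282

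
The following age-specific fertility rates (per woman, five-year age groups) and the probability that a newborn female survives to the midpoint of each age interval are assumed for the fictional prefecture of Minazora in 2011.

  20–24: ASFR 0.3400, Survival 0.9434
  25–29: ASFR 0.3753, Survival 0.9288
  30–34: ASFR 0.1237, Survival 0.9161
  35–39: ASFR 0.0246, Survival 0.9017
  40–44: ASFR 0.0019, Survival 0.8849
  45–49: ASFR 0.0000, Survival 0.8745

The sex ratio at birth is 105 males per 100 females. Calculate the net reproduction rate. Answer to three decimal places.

Proportion female at birth = 100 / (100 + 105) = 0.48780.
Each age group contributes 5 × ASFR × survival:
  20–24: 5 × 0.3400 × 0.9434 = 1.60378
  25–29: 5 × 0.3753 × 0.9288 = 1.74289
  30–34: 5 × 0.1237 × 0.9161 = 0.56661
  35–39: 5 × 0.0246 × 0.9017 = 0.11091
  40–44: 5 × 0.0019 × 0.8849 = 0.00841
  45–49: 5 × 0.0000 × 0.8745 = 0.00000
Sum = 4.03260
NRR = 0.48780 × 4.03260 = 1.96710
An NRR exceeding 1 indicates intrinsic growth under these rates.

1.967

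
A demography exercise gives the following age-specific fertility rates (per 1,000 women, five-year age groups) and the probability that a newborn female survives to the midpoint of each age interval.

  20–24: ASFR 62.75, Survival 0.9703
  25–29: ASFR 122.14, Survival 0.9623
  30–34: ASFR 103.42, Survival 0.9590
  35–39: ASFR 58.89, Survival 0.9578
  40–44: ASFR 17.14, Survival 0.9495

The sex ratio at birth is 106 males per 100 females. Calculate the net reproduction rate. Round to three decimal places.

0.850

Proportion female at birth = 100 / (100 + 106) = 0.48544.
Per-age-group product (5 × ASFR × survival probability):
  20–24: 5 × 62.75/1000 × 0.9703 = 0.30443
  25–29: 5 × 122.14/1000 × 0.9623 = 0.58768
  30–34: 5 × 103.42/1000 × 0.9590 = 0.49590
  35–39: 5 × 58.89/1000 × 0.9578 = 0.28202
  40–44: 5 × 17.14/1000 × 0.9495 = 0.08137
Sum = 1.75140
NRR = 0.48544 × 1.75140 = 0.85020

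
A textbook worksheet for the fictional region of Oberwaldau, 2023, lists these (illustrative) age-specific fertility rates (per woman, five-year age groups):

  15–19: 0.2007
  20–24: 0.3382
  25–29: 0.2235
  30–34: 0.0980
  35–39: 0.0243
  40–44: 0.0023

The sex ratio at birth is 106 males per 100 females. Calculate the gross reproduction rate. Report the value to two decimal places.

2.15

Proportion female at birth = 100 / (100 + 106) = 0.48544.
Sum of ASFRs = 0.2007 + 0.3382 + 0.2235 + 0.0980 + 0.0243 + 0.0023 = 0.8870
TFR = 5 × 0.8870 = 4.435
GRR = 0.48544 × 4.435 = 2.15293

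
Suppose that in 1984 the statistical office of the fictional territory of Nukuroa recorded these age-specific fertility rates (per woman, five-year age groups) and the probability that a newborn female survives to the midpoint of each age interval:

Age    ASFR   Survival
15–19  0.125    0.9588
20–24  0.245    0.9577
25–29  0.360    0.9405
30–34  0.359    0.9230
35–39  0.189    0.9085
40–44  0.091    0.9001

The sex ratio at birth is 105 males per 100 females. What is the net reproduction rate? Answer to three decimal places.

Proportion female at birth = 100 / (100 + 105) = 0.48780.
Per-age-group product (5 × ASFR × survival probability):
  15–19: 5 × 0.125 × 0.9588 = 0.59925
  20–24: 5 × 0.245 × 0.9577 = 1.17318
  25–29: 5 × 0.360 × 0.9405 = 1.69290
  30–34: 5 × 0.359 × 0.9230 = 1.65679
  35–39: 5 × 0.189 × 0.9085 = 0.85853
  40–44: 5 × 0.091 × 0.9001 = 0.40955
Sum = 6.39020
NRR = 0.48780 × 6.39020 = 3.11714
With NRR above 1 the population is above replacement fertility.

3.117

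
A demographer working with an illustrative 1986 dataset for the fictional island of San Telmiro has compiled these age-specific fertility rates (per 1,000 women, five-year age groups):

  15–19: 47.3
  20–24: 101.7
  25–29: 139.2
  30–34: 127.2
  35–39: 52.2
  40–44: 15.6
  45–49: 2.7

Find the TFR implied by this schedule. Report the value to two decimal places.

Sum of ASFRs = 47.3 + 101.7 + 139.2 + 127.2 + 52.2 + 15.6 + 2.7 = 485.9
TFR = 5 × 485.9 / 1000 = 2.4295

2.43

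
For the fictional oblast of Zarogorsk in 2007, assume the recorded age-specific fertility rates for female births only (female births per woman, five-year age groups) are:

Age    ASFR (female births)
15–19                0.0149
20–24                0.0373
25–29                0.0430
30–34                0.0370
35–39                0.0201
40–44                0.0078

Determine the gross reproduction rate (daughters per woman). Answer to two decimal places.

0.80

Sum of female ASFRs = 0.0149 + 0.0373 + 0.0430 + 0.0370 + 0.0201 + 0.0078 = 0.1601
GRR = 5 × 0.1601 = 0.8005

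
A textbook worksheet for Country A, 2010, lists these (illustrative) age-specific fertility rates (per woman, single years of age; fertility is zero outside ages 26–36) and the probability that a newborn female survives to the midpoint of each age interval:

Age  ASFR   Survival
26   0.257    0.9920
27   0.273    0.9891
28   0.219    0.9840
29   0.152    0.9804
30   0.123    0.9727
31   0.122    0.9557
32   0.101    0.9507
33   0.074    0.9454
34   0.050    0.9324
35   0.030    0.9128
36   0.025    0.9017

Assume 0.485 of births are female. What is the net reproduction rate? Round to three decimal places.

Proportion female at birth = 0.485.
Each age group contributes 1 × ASFR × survival:
  26: 1 × 0.257 × 0.9920 = 0.25494
  27: 1 × 0.273 × 0.9891 = 0.27002
  28: 1 × 0.219 × 0.9840 = 0.21550
  29: 1 × 0.152 × 0.9804 = 0.14902
  30: 1 × 0.123 × 0.9727 = 0.11964
  31: 1 × 0.122 × 0.9557 = 0.11660
  32: 1 × 0.101 × 0.9507 = 0.09602
  33: 1 × 0.074 × 0.9454 = 0.06996
  34: 1 × 0.050 × 0.9324 = 0.04662
  35: 1 × 0.030 × 0.9128 = 0.02738
  36: 1 × 0.025 × 0.9017 = 0.02254
Sum = 1.38824
NRR = 0.485 × 1.38824 = 0.67330
With NRR below 1 the population is below replacement fertility.

0.673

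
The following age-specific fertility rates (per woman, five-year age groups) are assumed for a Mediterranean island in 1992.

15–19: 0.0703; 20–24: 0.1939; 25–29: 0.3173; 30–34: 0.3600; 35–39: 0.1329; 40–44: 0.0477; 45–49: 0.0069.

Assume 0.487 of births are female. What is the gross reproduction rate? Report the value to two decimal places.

2.75

Proportion female at birth = 0.487.
Sum of ASFRs = 0.0703 + 0.1939 + 0.3173 + 0.3600 + 0.1329 + 0.0477 + 0.0069 = 1.1290
TFR = 5 × 1.1290 = 5.645
GRR = 0.487 × 5.645 = 2.74912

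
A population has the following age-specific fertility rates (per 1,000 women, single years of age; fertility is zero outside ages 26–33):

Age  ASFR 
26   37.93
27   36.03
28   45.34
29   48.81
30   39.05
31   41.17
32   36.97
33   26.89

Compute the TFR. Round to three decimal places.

0.312

Sum of ASFRs = 37.93 + 36.03 + 45.34 + 48.81 + 39.05 + 41.17 + 36.97 + 26.89 = 312.19
TFR = 312.19 / 1000 = 0.31219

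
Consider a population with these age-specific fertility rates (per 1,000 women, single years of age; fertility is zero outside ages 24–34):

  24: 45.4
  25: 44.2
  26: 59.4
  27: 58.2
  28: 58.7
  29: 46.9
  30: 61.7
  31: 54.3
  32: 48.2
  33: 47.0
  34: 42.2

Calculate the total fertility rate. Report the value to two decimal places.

Sum of ASFRs = 45.4 + 44.2 + 59.4 + 58.2 + 58.7 + 46.9 + 61.7 + 54.3 + 48.2 + 47.0 + 42.2 = 566.2
TFR = 566.2 / 1000 = 0.5662

0.57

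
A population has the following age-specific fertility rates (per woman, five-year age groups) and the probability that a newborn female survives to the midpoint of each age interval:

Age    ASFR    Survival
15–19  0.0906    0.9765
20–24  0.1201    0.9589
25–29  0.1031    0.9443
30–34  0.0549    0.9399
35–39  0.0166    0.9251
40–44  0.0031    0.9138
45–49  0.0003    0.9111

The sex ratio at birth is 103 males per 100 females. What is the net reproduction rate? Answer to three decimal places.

0.914

Proportion female at birth = 100 / (100 + 103) = 0.49261.
Survival-weighted fertility by age (5·fₓ·Sₓ):
  15–19: 5 × 0.0906 × 0.9765 = 0.44235
  20–24: 5 × 0.1201 × 0.9589 = 0.57582
  25–29: 5 × 0.1031 × 0.9443 = 0.48679
  30–34: 5 × 0.0549 × 0.9399 = 0.25800
  35–39: 5 × 0.0166 × 0.9251 = 0.07678
  40–44: 5 × 0.0031 × 0.9138 = 0.01416
  45–49: 5 × 0.0003 × 0.9111 = 0.00137
Sum = 1.85527
NRR = 0.49261 × 1.85527 = 0.91392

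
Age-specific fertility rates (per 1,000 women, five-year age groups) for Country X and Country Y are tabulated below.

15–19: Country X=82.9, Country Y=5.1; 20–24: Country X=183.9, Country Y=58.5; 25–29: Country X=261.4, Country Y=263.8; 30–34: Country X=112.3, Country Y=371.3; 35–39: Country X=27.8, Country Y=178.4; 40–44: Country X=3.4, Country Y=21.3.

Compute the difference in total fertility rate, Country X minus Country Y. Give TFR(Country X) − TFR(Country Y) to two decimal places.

-1.13

Country X:
  Sum of ASFRs = 82.9 + 183.9 + 261.4 + 112.3 + 27.8 + 3.4 = 671.7
  TFR = 5 × 671.7 / 1000 = 3.3585
Country Y:
  Sum of ASFRs = 5.1 + 58.5 + 263.8 + 371.3 + 178.4 + 21.3 = 898.4
  TFR = 5 × 898.4 / 1000 = 4.492
Difference = 3.3585 − 4.492 = -1.1335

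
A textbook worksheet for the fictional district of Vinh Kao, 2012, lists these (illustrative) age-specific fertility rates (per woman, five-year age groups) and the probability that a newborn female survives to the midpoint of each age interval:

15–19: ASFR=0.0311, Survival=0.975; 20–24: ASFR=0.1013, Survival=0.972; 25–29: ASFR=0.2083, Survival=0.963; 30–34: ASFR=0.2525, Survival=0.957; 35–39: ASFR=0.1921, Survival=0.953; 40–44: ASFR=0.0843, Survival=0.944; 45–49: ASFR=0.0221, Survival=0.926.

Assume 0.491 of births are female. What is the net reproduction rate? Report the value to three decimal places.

2.097

Proportion female at birth = 0.491.
Survival-weighted fertility by age (5·fₓ·Sₓ):
  15–19: 5 × 0.0311 × 0.975 = 0.15161
  20–24: 5 × 0.1013 × 0.972 = 0.49232
  25–29: 5 × 0.2083 × 0.963 = 1.00296
  30–34: 5 × 0.2525 × 0.957 = 1.20821
  35–39: 5 × 0.1921 × 0.953 = 0.91536
  40–44: 5 × 0.0843 × 0.944 = 0.39790
  45–49: 5 × 0.0221 × 0.926 = 0.10232
Sum = 4.27068
NRR = 0.491 × 4.27068 = 2.09690
An NRR exceeding 1 indicates intrinsic growth under these rates.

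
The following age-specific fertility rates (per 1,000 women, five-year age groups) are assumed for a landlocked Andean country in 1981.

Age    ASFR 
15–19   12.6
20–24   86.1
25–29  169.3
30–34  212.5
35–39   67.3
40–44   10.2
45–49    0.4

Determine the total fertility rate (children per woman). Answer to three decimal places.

2.792

Sum of ASFRs = 12.6 + 86.1 + 169.3 + 212.5 + 67.3 + 10.2 + 0.4 = 558.4
TFR = 5 × 558.4 / 1000 = 2.792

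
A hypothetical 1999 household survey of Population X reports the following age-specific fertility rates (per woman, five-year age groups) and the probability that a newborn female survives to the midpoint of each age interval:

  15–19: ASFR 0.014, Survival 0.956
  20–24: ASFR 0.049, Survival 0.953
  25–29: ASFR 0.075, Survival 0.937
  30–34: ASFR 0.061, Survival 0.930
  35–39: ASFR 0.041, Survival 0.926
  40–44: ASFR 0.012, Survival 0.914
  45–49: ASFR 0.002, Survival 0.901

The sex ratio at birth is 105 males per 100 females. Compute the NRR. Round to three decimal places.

0.580

Proportion female at birth = 100 / (100 + 105) = 0.48780.
Each age group contributes 5 × ASFR × survival:
  15–19: 5 × 0.014 × 0.956 = 0.06692
  20–24: 5 × 0.049 × 0.953 = 0.23349
  25–29: 5 × 0.075 × 0.937 = 0.35138
  30–34: 5 × 0.061 × 0.930 = 0.28365
  35–39: 5 × 0.041 × 0.926 = 0.18983
  40–44: 5 × 0.012 × 0.914 = 0.05484
  45–49: 5 × 0.002 × 0.901 = 0.00901
Sum = 1.18912
NRR = 0.48780 × 1.18912 = 0.58005
NRR < 1, so the cohort does not fully replace itself.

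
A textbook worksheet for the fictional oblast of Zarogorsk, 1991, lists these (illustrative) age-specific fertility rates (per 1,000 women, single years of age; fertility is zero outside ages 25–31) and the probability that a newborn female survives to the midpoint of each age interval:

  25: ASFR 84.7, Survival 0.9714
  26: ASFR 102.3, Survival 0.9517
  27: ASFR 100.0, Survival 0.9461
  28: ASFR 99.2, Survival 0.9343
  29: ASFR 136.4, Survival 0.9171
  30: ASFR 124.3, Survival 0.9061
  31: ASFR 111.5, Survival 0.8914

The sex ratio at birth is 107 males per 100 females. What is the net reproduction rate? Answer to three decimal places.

Proportion female at birth = 100 / (100 + 107) = 0.48309.
Weighting each age-specific rate by interval width and survival:
  25: 1 × 84.7/1000 × 0.9714 = 0.08228
  26: 1 × 102.3/1000 × 0.9517 = 0.09736
  27: 1 × 100.0/1000 × 0.9461 = 0.09461
  28: 1 × 99.2/1000 × 0.9343 = 0.09268
  29: 1 × 136.4/1000 × 0.9171 = 0.12509
  30: 1 × 124.3/1000 × 0.9061 = 0.11263
  31: 1 × 111.5/1000 × 0.8914 = 0.09939
Sum = 0.70404
NRR = 0.48309 × 0.70404 = 0.34011

0.340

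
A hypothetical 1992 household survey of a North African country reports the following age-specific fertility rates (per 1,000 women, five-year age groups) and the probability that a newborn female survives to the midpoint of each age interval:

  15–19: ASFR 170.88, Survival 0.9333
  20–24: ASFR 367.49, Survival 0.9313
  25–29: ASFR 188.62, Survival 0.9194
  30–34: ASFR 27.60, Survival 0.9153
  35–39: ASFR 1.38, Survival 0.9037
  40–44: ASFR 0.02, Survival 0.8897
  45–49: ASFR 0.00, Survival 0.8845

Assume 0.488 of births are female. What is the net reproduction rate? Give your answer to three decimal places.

1.712

Proportion female at birth = 0.488.
Survival-weighted fertility by age (5·fₓ·Sₓ):
  15–19: 5 × 170.88/1000 × 0.9333 = 0.79741
  20–24: 5 × 367.49/1000 × 0.9313 = 1.71122
  25–29: 5 × 188.62/1000 × 0.9194 = 0.86709
  30–34: 5 × 27.60/1000 × 0.9153 = 0.12631
  35–39: 5 × 1.38/1000 × 0.9037 = 0.00624
  40–44: 5 × 0.02/1000 × 0.8897 = 0.00009
  45–49: 5 × 0.00/1000 × 0.8845 = 0.00000
Sum = 3.50836
NRR = 0.488 × 3.50836 = 1.71208
An NRR exceeding 1 indicates intrinsic growth under these rates.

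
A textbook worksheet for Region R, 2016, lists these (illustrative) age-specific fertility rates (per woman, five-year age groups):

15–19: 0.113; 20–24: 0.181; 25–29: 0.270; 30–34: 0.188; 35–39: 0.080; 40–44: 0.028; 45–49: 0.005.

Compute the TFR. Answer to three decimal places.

Sum of ASFRs = 0.113 + 0.181 + 0.270 + 0.188 + 0.080 + 0.028 + 0.005 = 0.865
TFR = 5 × 0.865 = 4.325

4.325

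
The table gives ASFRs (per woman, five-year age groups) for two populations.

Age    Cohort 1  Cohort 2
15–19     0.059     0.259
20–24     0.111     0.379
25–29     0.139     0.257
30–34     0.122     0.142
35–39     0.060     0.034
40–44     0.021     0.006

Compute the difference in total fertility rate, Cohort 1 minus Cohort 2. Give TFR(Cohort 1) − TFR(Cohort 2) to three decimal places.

-2.825

Cohort 1:
  Sum of ASFRs = 0.059 + 0.111 + 0.139 + 0.122 + 0.060 + 0.021 = 0.512
  TFR = 5 × 0.512 = 2.56
Cohort 2:
  Sum of ASFRs = 0.259 + 0.379 + 0.257 + 0.142 + 0.034 + 0.006 = 1.077
  TFR = 5 × 1.077 = 5.385
Difference = 2.56 − 5.385 = -2.825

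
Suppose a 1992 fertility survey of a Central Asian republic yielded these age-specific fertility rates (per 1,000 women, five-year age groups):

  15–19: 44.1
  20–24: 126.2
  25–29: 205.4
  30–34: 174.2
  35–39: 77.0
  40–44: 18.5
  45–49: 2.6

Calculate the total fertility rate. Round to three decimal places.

3.240

Sum of ASFRs = 44.1 + 126.2 + 205.4 + 174.2 + 77.0 + 18.5 + 2.6 = 648.0
TFR = 5 × 648.0 / 1000 = 3.24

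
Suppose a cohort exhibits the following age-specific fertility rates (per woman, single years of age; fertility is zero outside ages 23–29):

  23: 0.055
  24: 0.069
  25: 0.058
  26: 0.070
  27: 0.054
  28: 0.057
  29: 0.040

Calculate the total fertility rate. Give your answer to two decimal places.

Sum of ASFRs = 0.055 + 0.069 + 0.058 + 0.070 + 0.054 + 0.057 + 0.040 = 0.403
TFR = 0.403

0.40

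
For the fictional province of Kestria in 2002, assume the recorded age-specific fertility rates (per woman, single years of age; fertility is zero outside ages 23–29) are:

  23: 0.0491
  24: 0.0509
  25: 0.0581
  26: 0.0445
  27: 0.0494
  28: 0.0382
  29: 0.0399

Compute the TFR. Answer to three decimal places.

0.330

Sum of ASFRs = 0.0491 + 0.0509 + 0.0581 + 0.0445 + 0.0494 + 0.0382 + 0.0399 = 0.3301
TFR = 0.3301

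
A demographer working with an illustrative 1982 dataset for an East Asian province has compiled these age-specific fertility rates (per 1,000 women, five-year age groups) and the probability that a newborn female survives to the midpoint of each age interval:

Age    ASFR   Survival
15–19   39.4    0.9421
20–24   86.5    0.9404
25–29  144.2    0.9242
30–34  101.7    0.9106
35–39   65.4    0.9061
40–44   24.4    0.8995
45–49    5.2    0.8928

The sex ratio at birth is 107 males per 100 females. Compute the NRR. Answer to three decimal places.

Proportion female at birth = 100 / (100 + 107) = 0.48309.
Each age group contributes 5 × ASFR × survival:
  15–19: 5 × 39.4/1000 × 0.9421 = 0.18559
  20–24: 5 × 86.5/1000 × 0.9404 = 0.40672
  25–29: 5 × 144.2/1000 × 0.9242 = 0.66635
  30–34: 5 × 101.7/1000 × 0.9106 = 0.46304
  35–39: 5 × 65.4/1000 × 0.9061 = 0.29629
  40–44: 5 × 24.4/1000 × 0.8995 = 0.10974
  45–49: 5 × 5.2/1000 × 0.8928 = 0.02321
Sum = 2.15094
NRR = 0.48309 × 2.15094 = 1.03910

1.039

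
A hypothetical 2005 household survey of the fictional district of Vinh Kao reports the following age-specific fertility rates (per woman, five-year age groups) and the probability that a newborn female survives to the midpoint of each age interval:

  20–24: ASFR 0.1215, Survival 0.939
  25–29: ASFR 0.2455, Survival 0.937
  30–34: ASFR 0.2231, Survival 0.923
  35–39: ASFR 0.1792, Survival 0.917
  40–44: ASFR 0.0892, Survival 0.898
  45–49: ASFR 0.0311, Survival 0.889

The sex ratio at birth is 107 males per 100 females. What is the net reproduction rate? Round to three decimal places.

1.986

Proportion female at birth = 100 / (100 + 107) = 0.48309.
Each age group contributes 5 × ASFR × survival:
  20–24: 5 × 0.1215 × 0.939 = 0.57044
  25–29: 5 × 0.2455 × 0.937 = 1.15017
  30–34: 5 × 0.2231 × 0.923 = 1.02961
  35–39: 5 × 0.1792 × 0.917 = 0.82163
  40–44: 5 × 0.0892 × 0.898 = 0.40051
  45–49: 5 × 0.0311 × 0.889 = 0.13824
Sum = 4.11060
NRR = 0.48309 × 4.11060 = 1.98579
With NRR above 1 the population is above replacement fertility.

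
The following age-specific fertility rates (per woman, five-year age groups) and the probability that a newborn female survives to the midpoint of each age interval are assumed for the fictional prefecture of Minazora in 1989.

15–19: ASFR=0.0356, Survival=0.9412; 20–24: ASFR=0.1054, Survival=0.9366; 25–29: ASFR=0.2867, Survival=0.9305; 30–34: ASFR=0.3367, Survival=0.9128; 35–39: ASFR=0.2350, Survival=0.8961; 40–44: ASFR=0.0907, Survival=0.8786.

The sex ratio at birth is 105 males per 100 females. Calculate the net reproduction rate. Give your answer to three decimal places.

Proportion female at birth = 100 / (100 + 105) = 0.48780.
Survival-weighted fertility by age (5·fₓ·Sₓ):
  15–19: 5 × 0.0356 × 0.9412 = 0.16753
  20–24: 5 × 0.1054 × 0.9366 = 0.49359
  25–29: 5 × 0.2867 × 0.9305 = 1.33387
  30–34: 5 × 0.3367 × 0.9128 = 1.53670
  35–39: 5 × 0.2350 × 0.8961 = 1.05292
  40–44: 5 × 0.0907 × 0.8786 = 0.39845
Sum = 4.98306
NRR = 0.48780 × 4.98306 = 2.43074

2.431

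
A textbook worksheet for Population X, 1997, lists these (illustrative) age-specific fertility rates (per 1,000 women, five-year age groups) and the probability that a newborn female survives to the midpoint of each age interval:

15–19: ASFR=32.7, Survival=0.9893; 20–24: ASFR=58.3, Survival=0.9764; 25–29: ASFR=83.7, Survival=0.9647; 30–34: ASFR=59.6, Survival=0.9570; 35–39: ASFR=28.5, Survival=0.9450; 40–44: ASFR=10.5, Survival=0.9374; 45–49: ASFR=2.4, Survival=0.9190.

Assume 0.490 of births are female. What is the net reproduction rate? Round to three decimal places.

Proportion female at birth = 0.490.
Survival-weighted fertility by age (5·fₓ·Sₓ):
  15–19: 5 × 32.7/1000 × 0.9893 = 0.16175
  20–24: 5 × 58.3/1000 × 0.9764 = 0.28462
  25–29: 5 × 83.7/1000 × 0.9647 = 0.40373
  30–34: 5 × 59.6/1000 × 0.9570 = 0.28519
  35–39: 5 × 28.5/1000 × 0.9450 = 0.13466
  40–44: 5 × 10.5/1000 × 0.9374 = 0.04921
  45–49: 5 × 2.4/1000 × 0.9190 = 0.01103
Sum = 1.33019
NRR = 0.490 × 1.33019 = 0.65179

0.652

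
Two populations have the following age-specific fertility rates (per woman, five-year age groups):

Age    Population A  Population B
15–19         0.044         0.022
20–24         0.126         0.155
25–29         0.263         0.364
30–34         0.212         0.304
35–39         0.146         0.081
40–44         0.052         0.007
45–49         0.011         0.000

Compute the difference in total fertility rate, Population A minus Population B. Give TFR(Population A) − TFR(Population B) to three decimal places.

-0.395

Population A:
  Sum of ASFRs = 0.044 + 0.126 + 0.263 + 0.212 + 0.146 + 0.052 + 0.011 = 0.854
  TFR = 5 × 0.854 = 4.27
Population B:
  Sum of ASFRs = 0.022 + 0.155 + 0.364 + 0.304 + 0.081 + 0.007 + 0.000 = 0.933
  TFR = 5 × 0.933 = 4.665
Difference = 4.27 − 4.665 = -0.395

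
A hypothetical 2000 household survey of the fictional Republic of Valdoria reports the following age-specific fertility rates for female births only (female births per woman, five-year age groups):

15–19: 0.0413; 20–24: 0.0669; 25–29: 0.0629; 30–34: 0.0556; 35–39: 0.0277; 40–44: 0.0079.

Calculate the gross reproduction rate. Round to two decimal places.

Sum of female ASFRs = 0.0413 + 0.0669 + 0.0629 + 0.0556 + 0.0277 + 0.0079 = 0.2623
GRR = 5 × 0.2623 = 1.3115

1.31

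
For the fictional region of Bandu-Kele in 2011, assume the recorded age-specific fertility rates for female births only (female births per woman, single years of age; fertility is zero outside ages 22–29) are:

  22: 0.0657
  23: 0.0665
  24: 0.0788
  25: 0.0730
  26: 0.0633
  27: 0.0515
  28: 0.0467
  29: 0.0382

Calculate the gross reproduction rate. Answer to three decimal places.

0.484

Sum of female ASFRs = 0.0657 + 0.0665 + 0.0788 + 0.0730 + 0.0633 + 0.0515 + 0.0467 + 0.0382 = 0.4837
GRR = 0.4837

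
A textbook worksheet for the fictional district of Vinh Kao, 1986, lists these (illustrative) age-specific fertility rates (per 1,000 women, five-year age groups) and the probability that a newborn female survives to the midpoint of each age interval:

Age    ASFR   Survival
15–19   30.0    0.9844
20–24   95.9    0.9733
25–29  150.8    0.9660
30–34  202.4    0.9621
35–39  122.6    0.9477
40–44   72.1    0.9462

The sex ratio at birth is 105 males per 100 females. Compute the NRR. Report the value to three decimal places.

1.580

Proportion female at birth = 100 / (100 + 105) = 0.48780.
Survival-weighted fertility by age (5·fₓ·Sₓ):
  15–19: 5 × 30.0/1000 × 0.9844 = 0.14766
  20–24: 5 × 95.9/1000 × 0.9733 = 0.46670
  25–29: 5 × 150.8/1000 × 0.9660 = 0.72836
  30–34: 5 × 202.4/1000 × 0.9621 = 0.97365
  35–39: 5 × 122.6/1000 × 0.9477 = 0.58094
  40–44: 5 × 72.1/1000 × 0.9462 = 0.34111
Sum = 3.23842
NRR = 0.48780 × 3.23842 = 1.57970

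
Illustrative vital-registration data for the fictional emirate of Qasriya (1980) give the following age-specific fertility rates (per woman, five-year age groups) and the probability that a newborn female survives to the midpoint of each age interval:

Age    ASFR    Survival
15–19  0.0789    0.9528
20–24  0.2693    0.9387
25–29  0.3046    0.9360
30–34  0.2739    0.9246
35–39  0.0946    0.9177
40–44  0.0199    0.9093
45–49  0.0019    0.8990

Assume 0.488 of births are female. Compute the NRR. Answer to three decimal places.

Proportion female at birth = 0.488.
Weighting each age-specific rate by interval width and survival:
  15–19: 5 × 0.0789 × 0.9528 = 0.37588
  20–24: 5 × 0.2693 × 0.9387 = 1.26396
  25–29: 5 × 0.3046 × 0.9360 = 1.42553
  30–34: 5 × 0.2739 × 0.9246 = 1.26624
  35–39: 5 × 0.0946 × 0.9177 = 0.43407
  40–44: 5 × 0.0199 × 0.9093 = 0.09048
  45–49: 5 × 0.0019 × 0.8990 = 0.00854
Sum = 4.86470
NRR = 0.488 × 4.86470 = 2.37397
NRR > 1, so each generation more than replaces itself.

2.374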